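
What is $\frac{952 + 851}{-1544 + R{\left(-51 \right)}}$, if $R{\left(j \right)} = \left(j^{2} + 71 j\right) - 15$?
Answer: $- \frac{1803}{2579} \approx -0.69911$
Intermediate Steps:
$R{\left(j \right)} = -15 + j^{2} + 71 j$
$\frac{952 + 851}{-1544 + R{\left(-51 \right)}} = \frac{952 + 851}{-1544 + \left(-15 + \left(-51\right)^{2} + 71 \left(-51\right)\right)} = \frac{1803}{-1544 - 1035} = \frac{1803}{-2579} = 1803 \left(- \frac{1}{2579}\right) = - \frac{1803}{2579}$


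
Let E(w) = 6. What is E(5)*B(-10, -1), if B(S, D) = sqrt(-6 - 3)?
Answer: 18*I ≈ 18.0*I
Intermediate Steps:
B(S, D) = 3*I (B(S, D) = sqrt(-9) = 3*I)
E(5)*B(-10, -1) = 6*(3*I) = 18*I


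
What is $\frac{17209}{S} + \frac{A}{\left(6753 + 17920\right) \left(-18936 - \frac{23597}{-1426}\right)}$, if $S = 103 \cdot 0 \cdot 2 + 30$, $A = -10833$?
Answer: $\frac{11455279670713063}{19969688896410} \approx 573.63$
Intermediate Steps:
$S = 30$ ($S = 103 \cdot 0 + 30 = 0 + 30 = 30$)
$\frac{17209}{S} + \frac{A}{\left(6753 + 17920\right) \left(-18936 - \frac{23597}{-1426}\right)} = \frac{17209}{30} - \frac{10833}{\left(6753 + 17920\right) \left(-18936 - \frac{23597}{-1426}\right)} = 17209 \cdot \frac{1}{30} - \frac{10833}{24673 \left(-18936 - - \frac{23597}{1426}\right)} = \frac{17209}{30} - \frac{10833}{24673 \left(-18936 + \frac{23597}{1426}\right)} = \frac{17209}{30} - \frac{10833}{24673 \left(- \frac{26979139}{1426}\right)} = \frac{17209}{30} - \frac{10833}{- \frac{665656296547}{1426}} = \frac{17209}{30} - - \frac{15447858}{665656296547} = \frac{17209}{30} + \frac{15447858}{665656296547} = \frac{11455279670713063}{19969688896410}$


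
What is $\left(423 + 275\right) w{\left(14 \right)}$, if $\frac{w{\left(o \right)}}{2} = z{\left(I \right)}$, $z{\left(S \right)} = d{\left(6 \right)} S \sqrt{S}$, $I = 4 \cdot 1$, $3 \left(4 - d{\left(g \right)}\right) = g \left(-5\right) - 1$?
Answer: $\frac{480224}{3} \approx 1.6007 \cdot 10^{5}$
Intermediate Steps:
$d{\left(g \right)} = \frac{13}{3} + \frac{5 g}{3}$ ($d{\left(g \right)} = 4 - \frac{g \left(-5\right) - 1}{3} = 4 - \frac{- 5 g - 1}{3} = 4 - \frac{-1 - 5 g}{3} = 4 + \left(\frac{1}{3} + \frac{5 g}{3}\right) = \frac{13}{3} + \frac{5 g}{3}$)
$I = 4$
$z{\left(S \right)} = \frac{43 S^{\frac{3}{2}}}{3}$ ($z{\left(S \right)} = \left(\frac{13}{3} + \frac{5}{3} \cdot 6\right) S \sqrt{S} = \left(\frac{13}{3} + 10\right) S^{\frac{3}{2}} = \frac{43 S^{\frac{3}{2}}}{3}$)
$w{\left(o \right)} = \frac{688}{3}$ ($w{\left(o \right)} = 2 \frac{43 \cdot 4^{\frac{3}{2}}}{3} = 2 \cdot \frac{43}{3} \cdot 8 = 2 \cdot \frac{344}{3} = \frac{688}{3}$)
$\left(423 + 275\right) w{\left(14 \right)} = \left(423 + 275\right) \frac{688}{3} = 698 \cdot \frac{688}{3} = \frac{480224}{3}$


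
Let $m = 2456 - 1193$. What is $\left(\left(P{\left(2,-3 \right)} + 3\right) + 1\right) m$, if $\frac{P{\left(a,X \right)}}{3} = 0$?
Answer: $5052$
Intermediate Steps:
$P{\left(a,X \right)} = 0$ ($P{\left(a,X \right)} = 3 \cdot 0 = 0$)
$m = 1263$
$\left(\left(P{\left(2,-3 \right)} + 3\right) + 1\right) m = \left(\left(0 + 3\right) + 1\right) 1263 = \left(3 + 1\right) 1263 = 4 \cdot 1263 = 5052$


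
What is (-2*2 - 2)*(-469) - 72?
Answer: 2742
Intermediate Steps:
(-2*2 - 2)*(-469) - 72 = (-4 - 2)*(-469) - 72 = -6*(-469) - 72 = 2814 - 72 = 2742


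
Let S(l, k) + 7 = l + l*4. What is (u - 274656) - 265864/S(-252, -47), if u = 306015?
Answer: 39997717/1267 ≈ 31569.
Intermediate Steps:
S(l, k) = -7 + 5*l (S(l, k) = -7 + (l + l*4) = -7 + (l + 4*l) = -7 + 5*l)
(u - 274656) - 265864/S(-252, -47) = (306015 - 274656) - 265864/(-7 + 5*(-252)) = 31359 - 265864/(-7 - 1260) = 31359 - 265864/(-1267) = 31359 - 265864*(-1/1267) = 31359 + 265864/1267 = 39997717/1267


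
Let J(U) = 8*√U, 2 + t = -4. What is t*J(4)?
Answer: -96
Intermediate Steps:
t = -6 (t = -2 - 4 = -6)
t*J(4) = -48*√4 = -48*2 = -6*16 = -96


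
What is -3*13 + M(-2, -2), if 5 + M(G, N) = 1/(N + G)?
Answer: -177/4 ≈ -44.250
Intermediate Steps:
M(G, N) = -5 + 1/(G + N) (M(G, N) = -5 + 1/(N + G) = -5 + 1/(G + N))
-3*13 + M(-2, -2) = -3*13 + (1 - 5*(-2) - 5*(-2))/(-2 - 2) = -39 + (1 + 10 + 10)/(-4) = -39 - ¼*21 = -39 - 21/4 = -177/4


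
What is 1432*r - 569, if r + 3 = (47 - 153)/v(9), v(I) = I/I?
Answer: -156657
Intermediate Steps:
v(I) = 1
r = -109 (r = -3 + (47 - 153)/1 = -3 - 106*1 = -3 - 106 = -109)
1432*r - 569 = 1432*(-109) - 569 = -156088 - 569 = -156657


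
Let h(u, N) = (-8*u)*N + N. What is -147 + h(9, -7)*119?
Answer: 58996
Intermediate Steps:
h(u, N) = N - 8*N*u (h(u, N) = -8*N*u + N = N - 8*N*u)
-147 + h(9, -7)*119 = -147 - 7*(1 - 8*9)*119 = -147 - 7*(1 - 72)*119 = -147 - 7*(-71)*119 = -147 + 497*119 = -147 + 59143 = 58996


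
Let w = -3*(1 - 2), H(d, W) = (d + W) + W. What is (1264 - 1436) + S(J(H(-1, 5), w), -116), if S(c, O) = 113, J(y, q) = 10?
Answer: -59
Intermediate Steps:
H(d, W) = d + 2*W (H(d, W) = (W + d) + W = d + 2*W)
w = 3 (w = -3*(-1) = 3)
(1264 - 1436) + S(J(H(-1, 5), w), -116) = (1264 - 1436) + 113 = -172 + 113 = -59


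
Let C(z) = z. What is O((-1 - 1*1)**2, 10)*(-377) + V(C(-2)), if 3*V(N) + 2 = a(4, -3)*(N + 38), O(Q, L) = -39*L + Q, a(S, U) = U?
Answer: 436456/3 ≈ 1.4549e+5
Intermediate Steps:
O(Q, L) = Q - 39*L
V(N) = -116/3 - N (V(N) = -2/3 + (-3*(N + 38))/3 = -2/3 + (-3*(38 + N))/3 = -2/3 + (-114 - 3*N)/3 = -2/3 + (-38 - N) = -116/3 - N)
O((-1 - 1*1)**2, 10)*(-377) + V(C(-2)) = ((-1 - 1*1)**2 - 39*10)*(-377) + (-116/3 - 1*(-2)) = ((-1 - 1)**2 - 390)*(-377) + (-116/3 + 2) = ((-2)**2 - 390)*(-377) - 110/3 = (4 - 390)*(-377) - 110/3 = -386*(-377) - 110/3 = 145522 - 110/3 = 436456/3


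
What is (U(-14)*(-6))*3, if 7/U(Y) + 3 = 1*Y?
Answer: 126/17 ≈ 7.4118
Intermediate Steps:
U(Y) = 7/(-3 + Y) (U(Y) = 7/(-3 + 1*Y) = 7/(-3 + Y))
(U(-14)*(-6))*3 = ((7/(-3 - 14))*(-6))*3 = ((7/(-17))*(-6))*3 = ((7*(-1/17))*(-6))*3 = -7/17*(-6)*3 = (42/17)*3 = 126/17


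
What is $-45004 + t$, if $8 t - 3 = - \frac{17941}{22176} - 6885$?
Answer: $- \frac{105671465}{2304} \approx -45864.0$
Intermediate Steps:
$t = - \frac{1982249}{2304}$ ($t = \frac{3}{8} + \frac{- \frac{17941}{22176} - 6885}{8} = \frac{3}{8} + \frac{\left(-17941\right) \frac{1}{22176} - 6885}{8} = \frac{3}{8} + \frac{- \frac{233}{288} - 6885}{8} = \frac{3}{8} + \frac{1}{8} \left(- \frac{1983113}{288}\right) = \frac{3}{8} - \frac{1983113}{2304} = - \frac{1982249}{2304} \approx -860.35$)
$-45004 + t = -45004 - \frac{1982249}{2304} = - \frac{105671465}{2304}$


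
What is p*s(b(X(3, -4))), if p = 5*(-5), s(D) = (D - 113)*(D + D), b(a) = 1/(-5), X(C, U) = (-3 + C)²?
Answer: -1132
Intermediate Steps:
b(a) = -⅕
s(D) = 2*D*(-113 + D) (s(D) = (-113 + D)*(2*D) = 2*D*(-113 + D))
p = -25
p*s(b(X(3, -4))) = -50*(-1)*(-113 - ⅕)/5 = -50*(-1)*(-566)/(5*5) = -25*1132/25 = -1132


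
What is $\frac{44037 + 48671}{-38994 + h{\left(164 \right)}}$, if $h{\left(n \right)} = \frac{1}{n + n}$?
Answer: $- \frac{30408224}{12790031} \approx -2.3775$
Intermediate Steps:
$h{\left(n \right)} = \frac{1}{2 n}$
$\frac{44037 + 48671}{-38994 + h{\left(164 \right)}} = \frac{44037 + 48671}{-38994 + \frac{1}{2 \cdot 164}} = \frac{92708}{-38994 + \frac{1}{2} \cdot \frac{1}{164}} = \frac{92708}{-38994 + \frac{1}{328}} = \frac{92708}{- \frac{12790031}{328}} = 92708 \left(- \frac{328}{12790031}\right) = - \frac{30408224}{12790031}$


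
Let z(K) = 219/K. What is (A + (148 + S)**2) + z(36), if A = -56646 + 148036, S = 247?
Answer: 2969053/12 ≈ 2.4742e+5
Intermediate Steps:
A = 91390
(A + (148 + S)**2) + z(36) = (91390 + (148 + 247)**2) + 219/36 = (91390 + 395**2) + 219*(1/36) = (91390 + 156025) + 73/12 = 247415 + 73/12 = 2969053/12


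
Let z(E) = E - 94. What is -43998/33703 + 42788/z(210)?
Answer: 359245049/977387 ≈ 367.56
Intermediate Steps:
z(E) = -94 + E
-43998/33703 + 42788/z(210) = -43998/33703 + 42788/(-94 + 210) = -43998*1/33703 + 42788/116 = -43998/33703 + 42788*(1/116) = -43998/33703 + 10697/29 = 359245049/977387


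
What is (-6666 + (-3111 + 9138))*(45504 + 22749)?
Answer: -43613667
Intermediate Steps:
(-6666 + (-3111 + 9138))*(45504 + 22749) = (-6666 + 6027)*68253 = -639*68253 = -43613667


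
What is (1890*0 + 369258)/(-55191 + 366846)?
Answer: 123086/103885 ≈ 1.1848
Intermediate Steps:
(1890*0 + 369258)/(-55191 + 366846) = (0 + 369258)/311655 = 369258*(1/311655) = 123086/103885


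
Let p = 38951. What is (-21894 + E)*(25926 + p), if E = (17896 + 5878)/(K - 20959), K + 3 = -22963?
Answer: -62393360779948/43925 ≈ -1.4205e+9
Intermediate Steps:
K = -22966 (K = -3 - 22963 = -22966)
E = -23774/43925 (E = (17896 + 5878)/(-22966 - 20959) = 23774/(-43925) = 23774*(-1/43925) = -23774/43925 ≈ -0.54124)
(-21894 + E)*(25926 + p) = (-21894 - 23774/43925)*(25926 + 38951) = -961717724/43925*64877 = -62393360779948/43925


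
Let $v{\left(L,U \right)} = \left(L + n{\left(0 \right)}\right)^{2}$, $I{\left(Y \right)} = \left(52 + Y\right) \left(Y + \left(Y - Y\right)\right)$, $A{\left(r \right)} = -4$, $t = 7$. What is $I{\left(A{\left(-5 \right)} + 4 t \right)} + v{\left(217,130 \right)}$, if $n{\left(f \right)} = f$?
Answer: $48913$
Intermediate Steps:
$I{\left(Y \right)} = Y \left(52 + Y\right)$ ($I{\left(Y \right)} = \left(52 + Y\right) \left(Y + 0\right) = \left(52 + Y\right) Y = Y \left(52 + Y\right)$)
$v{\left(L,U \right)} = L^{2}$ ($v{\left(L,U \right)} = \left(L + 0\right)^{2} = L^{2}$)
$I{\left(A{\left(-5 \right)} + 4 t \right)} + v{\left(217,130 \right)} = \left(-4 + 4 \cdot 7\right) \left(52 + \left(-4 + 4 \cdot 7\right)\right) + 217^{2} = \left(-4 + 28\right) \left(52 + \left(-4 + 28\right)\right) + 47089 = 24 \left(52 + 24\right) + 47089 = 24 \cdot 76 + 47089 = 1824 + 47089 = 48913$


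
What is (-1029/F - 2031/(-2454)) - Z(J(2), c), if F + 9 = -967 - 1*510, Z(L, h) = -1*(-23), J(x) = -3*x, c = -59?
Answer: -6527465/303887 ≈ -21.480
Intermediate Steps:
Z(L, h) = 23
F = -1486 (F = -9 + (-967 - 1*510) = -9 + (-967 - 510) = -9 - 1477 = -1486)
(-1029/F - 2031/(-2454)) - Z(J(2), c) = (-1029/(-1486) - 2031/(-2454)) - 1*23 = (-1029*(-1/1486) - 2031*(-1/2454)) - 23 = (1029/1486 + 677/818) - 23 = 461936/303887 - 23 = -6527465/303887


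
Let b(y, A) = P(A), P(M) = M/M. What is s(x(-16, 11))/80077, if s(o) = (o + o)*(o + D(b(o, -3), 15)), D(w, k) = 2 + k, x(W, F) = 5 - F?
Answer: -132/80077 ≈ -0.0016484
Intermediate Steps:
P(M) = 1
b(y, A) = 1
s(o) = 2*o*(17 + o) (s(o) = (o + o)*(o + (2 + 15)) = (2*o)*(o + 17) = (2*o)*(17 + o) = 2*o*(17 + o))
s(x(-16, 11))/80077 = (2*(5 - 1*11)*(17 + (5 - 1*11)))/80077 = (2*(5 - 11)*(17 + (5 - 11)))*(1/80077) = (2*(-6)*(17 - 6))*(1/80077) = (2*(-6)*11)*(1/80077) = -132*1/80077 = -132/80077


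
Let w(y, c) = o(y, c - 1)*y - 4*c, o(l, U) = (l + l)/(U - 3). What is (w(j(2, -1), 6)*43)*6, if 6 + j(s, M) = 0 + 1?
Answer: 258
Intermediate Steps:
j(s, M) = -5 (j(s, M) = -6 + (0 + 1) = -6 + 1 = -5)
o(l, U) = 2*l/(-3 + U) (o(l, U) = (2*l)/(-3 + U) = 2*l/(-3 + U))
w(y, c) = -4*c + 2*y²/(-4 + c) (w(y, c) = (2*y/(-3 + (c - 1)))*y - 4*c = (2*y/(-3 + (-1 + c)))*y - 4*c = (2*y/(-4 + c))*y - 4*c = 2*y²/(-4 + c) - 4*c = -4*c + 2*y²/(-4 + c))
(w(j(2, -1), 6)*43)*6 = ((2*((-5)² - 2*6*(-4 + 6))/(-4 + 6))*43)*6 = ((2*(25 - 2*6*2)/2)*43)*6 = ((2*(½)*(25 - 24))*43)*6 = ((2*(½)*1)*43)*6 = (1*43)*6 = 43*6 = 258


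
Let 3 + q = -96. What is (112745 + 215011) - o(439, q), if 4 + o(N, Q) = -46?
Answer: 327806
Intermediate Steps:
q = -99 (q = -3 - 96 = -99)
o(N, Q) = -50 (o(N, Q) = -4 - 46 = -50)
(112745 + 215011) - o(439, q) = (112745 + 215011) - 1*(-50) = 327756 + 50 = 327806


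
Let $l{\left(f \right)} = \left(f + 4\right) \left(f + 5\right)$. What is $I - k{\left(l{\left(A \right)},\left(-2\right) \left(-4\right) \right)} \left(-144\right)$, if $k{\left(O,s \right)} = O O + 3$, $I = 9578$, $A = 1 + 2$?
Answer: $461594$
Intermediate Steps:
$A = 3$
$l{\left(f \right)} = \left(4 + f\right) \left(5 + f\right)$
$k{\left(O,s \right)} = 3 + O^{2}$ ($k{\left(O,s \right)} = O^{2} + 3 = 3 + O^{2}$)
$I - k{\left(l{\left(A \right)},\left(-2\right) \left(-4\right) \right)} \left(-144\right) = 9578 - \left(3 + \left(20 + 3^{2} + 9 \cdot 3\right)^{2}\right) \left(-144\right) = 9578 - \left(3 + \left(20 + 9 + 27\right)^{2}\right) \left(-144\right) = 9578 - \left(3 + 56^{2}\right) \left(-144\right) = 9578 - \left(3 + 3136\right) \left(-144\right) = 9578 - 3139 \left(-144\right) = 9578 - -452016 = 9578 + 452016 = 461594$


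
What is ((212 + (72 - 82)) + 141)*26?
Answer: 8918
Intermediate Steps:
((212 + (72 - 82)) + 141)*26 = ((212 - 10) + 141)*26 = (202 + 141)*26 = 343*26 = 8918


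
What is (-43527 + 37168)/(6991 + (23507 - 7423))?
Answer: -6359/23075 ≈ -0.27558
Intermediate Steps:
(-43527 + 37168)/(6991 + (23507 - 7423)) = -6359/(6991 + 16084) = -6359/23075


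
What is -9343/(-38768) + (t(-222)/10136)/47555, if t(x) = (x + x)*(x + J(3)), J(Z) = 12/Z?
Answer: 563405218487/2335856708080 ≈ 0.24120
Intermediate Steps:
t(x) = 2*x*(4 + x) (t(x) = (x + x)*(x + 12/3) = (2*x)*(x + 12*(⅓)) = (2*x)*(x + 4) = (2*x)*(4 + x) = 2*x*(4 + x))
-9343/(-38768) + (t(-222)/10136)/47555 = -9343/(-38768) + ((2*(-222)*(4 - 222))/10136)/47555 = -9343*(-1/38768) + ((2*(-222)*(-218))*(1/10136))*(1/47555) = 9343/38768 + (96792*(1/10136))*(1/47555) = 9343/38768 + (12099/1267)*(1/47555) = 9343/38768 + 12099/60252185 = 563405218487/2335856708080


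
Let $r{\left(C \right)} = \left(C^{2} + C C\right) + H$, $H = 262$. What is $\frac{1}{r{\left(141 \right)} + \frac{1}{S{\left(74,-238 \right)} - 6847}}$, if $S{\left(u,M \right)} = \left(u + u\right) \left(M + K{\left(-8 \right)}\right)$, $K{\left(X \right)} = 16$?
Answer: $\frac{39703}{1589072871} \approx 2.4985 \cdot 10^{-5}$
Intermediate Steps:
$S{\left(u,M \right)} = 2 u \left(16 + M\right)$ ($S{\left(u,M \right)} = \left(u + u\right) \left(M + 16\right) = 2 u \left(16 + M\right)$)
$r{\left(C \right)} = 262 + 2 C^{2}$ ($r{\left(C \right)} = \left(C^{2} + C C\right) + 262 = \left(C^{2} + C^{2}\right) + 262 = 2 C^{2} + 262 = 262 + 2 C^{2}$)
$\frac{1}{r{\left(141 \right)} + \frac{1}{S{\left(74,-238 \right)} - 6847}} = \frac{1}{\left(262 + 2 \cdot 141^{2}\right) + \frac{1}{2 \cdot 74 \left(16 - 238\right) - 6847}} = \frac{1}{\left(262 + 2 \cdot 19881\right) + \frac{1}{2 \cdot 74 \left(-222\right) - 6847}} = \frac{1}{\left(262 + 39762\right) + \frac{1}{-32856 - 6847}} = \frac{1}{40024 + \frac{1}{-39703}} = \frac{1}{40024 - \frac{1}{39703}} = \frac{1}{\frac{1589072871}{39703}} = \frac{39703}{1589072871}$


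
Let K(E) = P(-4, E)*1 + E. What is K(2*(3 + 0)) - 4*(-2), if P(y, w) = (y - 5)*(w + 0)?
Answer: -40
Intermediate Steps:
P(y, w) = w*(-5 + y) (P(y, w) = (-5 + y)*w = w*(-5 + y))
K(E) = -8*E (K(E) = (E*(-5 - 4))*1 + E = (E*(-9))*1 + E = -9*E*1 + E = -9*E + E = -8*E)
K(2*(3 + 0)) - 4*(-2) = -16*(3 + 0) - 4*(-2) = -16*3 + 8 = -8*6 + 8 = -48 + 8 = -40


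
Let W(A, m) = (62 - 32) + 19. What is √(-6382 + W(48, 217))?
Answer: I*√6333 ≈ 79.58*I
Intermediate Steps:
W(A, m) = 49 (W(A, m) = 30 + 19 = 49)
√(-6382 + W(48, 217)) = √(-6382 + 49) = √(-6333) = I*√6333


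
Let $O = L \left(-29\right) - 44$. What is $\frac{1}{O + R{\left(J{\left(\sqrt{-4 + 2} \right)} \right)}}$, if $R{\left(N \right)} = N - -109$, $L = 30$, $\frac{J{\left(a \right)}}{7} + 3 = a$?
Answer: $- \frac{59}{48741} - \frac{i \sqrt{2}}{97482} \approx -0.0012105 - 1.4507 \cdot 10^{-5} i$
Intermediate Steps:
$J{\left(a \right)} = -21 + 7 a$
$R{\left(N \right)} = 109 + N$ ($R{\left(N \right)} = N + 109 = 109 + N$)
$O = -914$ ($O = 30 \left(-29\right) - 44 = -870 - 44 = -914$)
$\frac{1}{O + R{\left(J{\left(\sqrt{-4 + 2} \right)} \right)}} = \frac{1}{-914 + \left(109 - \left(21 - 7 \sqrt{-4 + 2}\right)\right)} = \frac{1}{-914 + \left(109 - \left(21 - 7 \sqrt{-2}\right)\right)} = \frac{1}{-914 + \left(109 - \left(21 - 7 i \sqrt{2}\right)\right)} = \frac{1}{-914 + \left(88 + 7 i \sqrt{2}\right)} = \frac{1}{-826 + 7 i \sqrt{2}}$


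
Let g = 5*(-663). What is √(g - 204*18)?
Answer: I*√6987 ≈ 83.588*I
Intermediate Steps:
g = -3315
√(g - 204*18) = √(-3315 - 204*18) = √(-3315 - 3672) = √(-6987) = I*√6987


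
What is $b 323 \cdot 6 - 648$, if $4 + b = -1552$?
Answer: $-3016176$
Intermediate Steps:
$b = -1556$ ($b = -4 - 1552 = -1556$)
$b 323 \cdot 6 - 648 = - 1556 \cdot 323 \cdot 6 - 648 = \left(-1556\right) 1938 - 648 = -3015528 - 648 = -3016176$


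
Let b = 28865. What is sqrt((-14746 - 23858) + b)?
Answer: I*sqrt(9739) ≈ 98.686*I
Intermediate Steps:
sqrt((-14746 - 23858) + b) = sqrt((-14746 - 23858) + 28865) = sqrt(-38604 + 28865) = sqrt(-9739) = I*sqrt(9739)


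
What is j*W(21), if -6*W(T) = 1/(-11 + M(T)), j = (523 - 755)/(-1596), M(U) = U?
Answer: -29/11970 ≈ -0.0024227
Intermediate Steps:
j = 58/399 (j = -232*(-1/1596) = 58/399 ≈ 0.14536)
W(T) = -1/(6*(-11 + T))
j*W(21) = 58*(-1/(-66 + 6*21))/399 = 58*(-1/(-66 + 126))/399 = 58*(-1/60)/399 = 58*(-1*1/60)/399 = (58/399)*(-1/60) = -29/11970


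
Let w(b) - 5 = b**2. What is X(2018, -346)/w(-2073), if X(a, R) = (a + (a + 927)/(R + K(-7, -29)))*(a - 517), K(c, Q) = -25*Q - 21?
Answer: 1088808889/1538445572 ≈ 0.70773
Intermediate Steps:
K(c, Q) = -21 - 25*Q
w(b) = 5 + b**2
X(a, R) = (-517 + a)*(a + (927 + a)/(704 + R)) (X(a, R) = (a + (a + 927)/(R + (-21 - 25*(-29))))*(a - 517) = (a + (927 + a)/(R + (-21 + 725)))*(-517 + a) = (a + (927 + a)/(R + 704))*(-517 + a) = (a + (927 + a)/(704 + R))*(-517 + a) = (-517 + a)*(a + (927 + a)/(704 + R)))
X(2018, -346)/w(-2073) = ((-479259 - 363558*2018 + 705*2018**2 - 346*2018**2 - 517*(-346)*2018)/(704 - 346))/(5 + (-2073)**2) = ((-479259 - 733660044 + 705*4072324 - 346*4072324 + 360983876)/358)/(5 + 4297329) = ((-479259 - 733660044 + 2870988420 - 1409024104 + 360983876)/358)/4297334 = ((1/358)*1088808889)*(1/4297334) = (1088808889/358)*(1/4297334) = 1088808889/1538445572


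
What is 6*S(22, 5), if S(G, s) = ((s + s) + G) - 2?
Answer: 180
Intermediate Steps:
S(G, s) = -2 + G + 2*s (S(G, s) = (2*s + G) - 2 = (G + 2*s) - 2 = -2 + G + 2*s)
6*S(22, 5) = 6*(-2 + 22 + 2*5) = 6*(-2 + 22 + 10) = 6*30 = 180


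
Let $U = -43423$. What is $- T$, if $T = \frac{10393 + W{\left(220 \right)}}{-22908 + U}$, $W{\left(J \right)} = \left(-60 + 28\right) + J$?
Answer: $\frac{10581}{66331} \approx 0.15952$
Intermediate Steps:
$W{\left(J \right)} = -32 + J$
$T = - \frac{10581}{66331}$ ($T = \frac{10393 + \left(-32 + 220\right)}{-22908 - 43423} = \frac{10393 + 188}{-66331} = 10581 \left(- \frac{1}{66331}\right) = - \frac{10581}{66331} \approx -0.15952$)
$- T = \left(-1\right) \left(- \frac{10581}{66331}\right) = \frac{10581}{66331}$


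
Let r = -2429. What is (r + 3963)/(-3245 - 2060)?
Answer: -1534/5305 ≈ -0.28916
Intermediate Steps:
(r + 3963)/(-3245 - 2060) = (-2429 + 3963)/(-3245 - 2060) = 1534/(-5305) = 1534*(-1/5305) = -1534/5305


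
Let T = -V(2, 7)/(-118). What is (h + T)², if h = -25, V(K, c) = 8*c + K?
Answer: 2090916/3481 ≈ 600.67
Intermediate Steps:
V(K, c) = K + 8*c
T = 29/59 (T = -(2 + 8*7)/(-118) = -(2 + 56)*(-1)/118 = -58*(-1)/118 = -1*(-29/59) = 29/59 ≈ 0.49153)
(h + T)² = (-25 + 29/59)² = (-1446/59)² = 2090916/3481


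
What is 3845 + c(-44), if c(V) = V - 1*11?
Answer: 3790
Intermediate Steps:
c(V) = -11 + V (c(V) = V - 11 = -11 + V)
3845 + c(-44) = 3845 + (-11 - 44) = 3845 - 55 = 3790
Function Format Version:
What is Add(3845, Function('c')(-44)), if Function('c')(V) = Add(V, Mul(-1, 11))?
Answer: 3790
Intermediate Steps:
Function('c')(V) = Add(-11, V) (Function('c')(V) = Add(V, -11) = Add(-11, V))
Add(3845, Function('c')(-44)) = Add(3845, Add(-11, -44)) = Add(3845, -55) = 3790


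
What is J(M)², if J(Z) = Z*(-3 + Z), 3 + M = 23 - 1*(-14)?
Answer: 1110916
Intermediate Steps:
M = 34 (M = -3 + (23 - 1*(-14)) = -3 + (23 + 14) = -3 + 37 = 34)
J(M)² = (34*(-3 + 34))² = (34*31)² = 1054² = 1110916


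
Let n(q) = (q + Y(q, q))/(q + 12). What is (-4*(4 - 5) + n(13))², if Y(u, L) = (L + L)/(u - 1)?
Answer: 477481/22500 ≈ 21.221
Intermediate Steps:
Y(u, L) = 2*L/(-1 + u) (Y(u, L) = (2*L)/(-1 + u) = 2*L/(-1 + u))
n(q) = (q + 2*q/(-1 + q))/(12 + q) (n(q) = (q + 2*q/(-1 + q))/(q + 12) = (q + 2*q/(-1 + q))/(12 + q))
(-4*(4 - 5) + n(13))² = (-4*(4 - 5) + 13*(1 + 13)/((-1 + 13)*(12 + 13)))² = (-4*(-1) + 13*14/(12*25))² = (4 + 13*(1/12)*(1/25)*14)² = (4 + 91/150)² = (691/150)² = 477481/22500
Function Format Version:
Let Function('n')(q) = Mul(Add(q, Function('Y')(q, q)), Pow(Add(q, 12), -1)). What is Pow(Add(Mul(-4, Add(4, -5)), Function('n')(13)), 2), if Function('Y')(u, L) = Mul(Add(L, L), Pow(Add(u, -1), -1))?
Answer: Rational(477481, 22500) ≈ 21.221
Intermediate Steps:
Function('Y')(u, L) = Mul(2, L, Pow(Add(-1, u), -1)) (Function('Y')(u, L) = Mul(Mul(2, L), Pow(Add(-1, u), -1)) = Mul(2, L, Pow(Add(-1, u), -1)))
Function('n')(q) = Mul(Pow(Add(12, q), -1), Add(q, Mul(2, q, Pow(Add(-1, q), -1)))) (Function('n')(q) = Mul(Add(q, Mul(2, q, Pow(Add(-1, q), -1))), Pow(Add(q, 12), -1)) = Mul(Add(q, Mul(2, q, Pow(Add(-1, q), -1))), Pow(Add(12, q), -1)) = Mul(Pow(Add(12, q), -1), Add(q, Mul(2, q, Pow(Add(-1, q), -1)))))
Pow(Add(Mul(-4, Add(4, -5)), Function('n')(13)), 2) = Pow(Add(Mul(-4, Add(4, -5)), Mul(13, Pow(Add(-1, 13), -1), Pow(Add(12, 13), -1), Add(1, 13))), 2) = Pow(Add(Mul(-4, -1), Mul(13, Pow(12, -1), Pow(25, -1), 14)), 2) = Pow(Add(4, Mul(13, Rational(1, 12), Rational(1, 25), 14)), 2) = Pow(Add(4, Rational(91, 150)), 2) = Pow(Rational(691, 150), 2) = Rational(477481, 22500)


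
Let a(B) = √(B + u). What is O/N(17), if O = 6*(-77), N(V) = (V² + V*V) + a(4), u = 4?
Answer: -66759/83519 + 231*√2/83519 ≈ -0.79542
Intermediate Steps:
a(B) = √(4 + B) (a(B) = √(B + 4) = √(4 + B))
N(V) = 2*√2 + 2*V² (N(V) = (V² + V*V) + √(4 + 4) = (V² + V²) + √8 = 2*V² + 2*√2 = 2*√2 + 2*V²)
O = -462
O/N(17) = -462/(2*√2 + 2*17²) = -462/(2*√2 + 2*289) = -462/(2*√2 + 578) = -462/(578 + 2*√2)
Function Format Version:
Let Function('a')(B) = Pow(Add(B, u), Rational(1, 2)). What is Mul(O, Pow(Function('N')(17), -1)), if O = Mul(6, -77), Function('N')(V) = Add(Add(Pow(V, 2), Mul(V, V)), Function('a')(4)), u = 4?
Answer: Add(Rational(-66759, 83519), Mul(Rational(231, 83519), Pow(2, Rational(1, 2)))) ≈ -0.79542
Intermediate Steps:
Function('a')(B) = Pow(Add(4, B), Rational(1, 2)) (Function('a')(B) = Pow(Add(B, 4), Rational(1, 2)) = Pow(Add(4, B), Rational(1, 2)))
Function('N')(V) = Add(Mul(2, Pow(2, Rational(1, 2))), Mul(2, Pow(V, 2))) (Function('N')(V) = Add(Add(Pow(V, 2), Mul(V, V)), Pow(Add(4, 4), Rational(1, 2))) = Add(Add(Pow(V, 2), Pow(V, 2)), Pow(8, Rational(1, 2))) = Add(Mul(2, Pow(V, 2)), Mul(2, Pow(2, Rational(1, 2)))) = Add(Mul(2, Pow(2, Rational(1, 2))), Mul(2, Pow(V, 2))))
O = -462
Mul(O, Pow(Function('N')(17), -1)) = Mul(-462, Pow(Add(Mul(2, Pow(2, Rational(1, 2))), Mul(2, Pow(17, 2))), -1)) = Mul(-462, Pow(Add(Mul(2, Pow(2, Rational(1, 2))), Mul(2, 289)), -1)) = Mul(-462, Pow(Add(Mul(2, Pow(2, Rational(1, 2))), 578), -1)) = Mul(-462, Pow(Add(578, Mul(2, Pow(2, Rational(1, 2)))), -1))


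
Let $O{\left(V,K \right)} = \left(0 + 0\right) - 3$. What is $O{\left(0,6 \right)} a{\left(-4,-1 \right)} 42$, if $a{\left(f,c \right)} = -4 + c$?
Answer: $630$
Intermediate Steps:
$O{\left(V,K \right)} = -3$ ($O{\left(V,K \right)} = 0 - 3 = -3$)
$O{\left(0,6 \right)} a{\left(-4,-1 \right)} 42 = - 3 \left(-4 - 1\right) 42 = \left(-3\right) \left(-5\right) 42 = 15 \cdot 42 = 630$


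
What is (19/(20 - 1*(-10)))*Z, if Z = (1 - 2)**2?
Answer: 19/30 ≈ 0.63333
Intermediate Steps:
Z = 1 (Z = (-1)**2 = 1)
(19/(20 - 1*(-10)))*Z = (19/(20 - 1*(-10)))*1 = (19/(20 + 10))*1 = (19/30)*1 = 19/30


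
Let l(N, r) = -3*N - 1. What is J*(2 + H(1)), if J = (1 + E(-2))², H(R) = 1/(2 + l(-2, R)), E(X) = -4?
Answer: 135/7 ≈ 19.286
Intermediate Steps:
l(N, r) = -1 - 3*N
H(R) = ⅐ (H(R) = 1/(2 + (-1 - 3*(-2))) = 1/(2 + (-1 + 6)) = 1/(2 + 5) = 1/7 = ⅐)
J = 9 (J = (1 - 4)² = (-3)² = 9)
J*(2 + H(1)) = 9*(2 + ⅐) = 9*(15/7) = 135/7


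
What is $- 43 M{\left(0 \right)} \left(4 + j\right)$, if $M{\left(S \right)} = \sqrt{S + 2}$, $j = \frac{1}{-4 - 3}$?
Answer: $- \frac{1161 \sqrt{2}}{7} \approx -234.56$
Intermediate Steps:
$j = - \frac{1}{7}$ ($j = \frac{1}{-7} = - \frac{1}{7} \approx -0.14286$)
$M{\left(S \right)} = \sqrt{2 + S}$
$- 43 M{\left(0 \right)} \left(4 + j\right) = - 43 \sqrt{2 + 0} \left(4 - \frac{1}{7}\right) = - 43 \sqrt{2} \cdot \frac{27}{7} = - 43 \frac{27 \sqrt{2}}{7} = - \frac{1161 \sqrt{2}}{7}$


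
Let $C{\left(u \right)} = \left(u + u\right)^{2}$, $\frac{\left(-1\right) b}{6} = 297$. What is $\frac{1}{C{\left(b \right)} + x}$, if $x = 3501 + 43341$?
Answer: $\frac{1}{12748938} \approx 7.8438 \cdot 10^{-8}$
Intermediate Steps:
$b = -1782$ ($b = \left(-6\right) 297 = -1782$)
$x = 46842$
$C{\left(u \right)} = 4 u^{2}$ ($C{\left(u \right)} = \left(2 u\right)^{2} = 4 u^{2}$)
$\frac{1}{C{\left(b \right)} + x} = \frac{1}{4 \left(-1782\right)^{2} + 46842} = \frac{1}{4 \cdot 3175524 + 46842} = \frac{1}{12702096 + 46842} = \frac{1}{12748938}$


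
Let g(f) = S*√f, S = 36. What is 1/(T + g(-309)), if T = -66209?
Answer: -66209/4384032145 - 36*I*√309/4384032145 ≈ -1.5102e-5 - 1.4435e-7*I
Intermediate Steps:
g(f) = 36*√f
1/(T + g(-309)) = 1/(-66209 + 36*√(-309)) = 1/(-66209 + 36*(I*√309)) = 1/(-66209 + 36*I*√309)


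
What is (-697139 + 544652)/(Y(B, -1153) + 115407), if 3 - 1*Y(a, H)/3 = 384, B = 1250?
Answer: -16943/12696 ≈ -1.3345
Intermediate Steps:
Y(a, H) = -1143 (Y(a, H) = 9 - 3*384 = 9 - 1152 = -1143)
(-697139 + 544652)/(Y(B, -1153) + 115407) = (-697139 + 544652)/(-1143 + 115407) = -152487/114264 = -152487*1/114264 = -16943/12696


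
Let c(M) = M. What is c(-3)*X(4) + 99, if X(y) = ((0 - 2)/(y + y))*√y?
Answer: 201/2 ≈ 100.50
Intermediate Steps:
X(y) = -1/√y (X(y) = (-2*1/(2*y))*√y = (-1/y)*√y = -1/√y)
c(-3)*X(4) + 99 = -(-3)/√4 + 99 = -(-3)/2 + 99 = -3*(-½) + 99 = 3/2 + 99 = 201/2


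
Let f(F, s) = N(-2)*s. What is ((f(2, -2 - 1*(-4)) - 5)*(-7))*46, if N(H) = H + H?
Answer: 4186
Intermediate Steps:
N(H) = 2*H
f(F, s) = -4*s (f(F, s) = (2*(-2))*s = -4*s)
((f(2, -2 - 1*(-4)) - 5)*(-7))*46 = ((-4*(-2 - 1*(-4)) - 5)*(-7))*46 = ((-4*(-2 + 4) - 5)*(-7))*46 = ((-4*2 - 5)*(-7))*46 = ((-8 - 5)*(-7))*46 = -13*(-7)*46 = 91*46 = 4186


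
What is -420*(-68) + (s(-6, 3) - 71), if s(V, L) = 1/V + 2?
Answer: 170945/6 ≈ 28491.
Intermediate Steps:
s(V, L) = 2 + 1/V
-420*(-68) + (s(-6, 3) - 71) = -420*(-68) + ((2 + 1/(-6)) - 71) = 28560 + ((2 - ⅙) - 71) = 28560 + (11/6 - 71) = 28560 - 415/6 = 170945/6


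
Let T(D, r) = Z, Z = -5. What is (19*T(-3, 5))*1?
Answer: -95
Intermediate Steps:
T(D, r) = -5
(19*T(-3, 5))*1 = (19*(-5))*1 = -95*1 = -95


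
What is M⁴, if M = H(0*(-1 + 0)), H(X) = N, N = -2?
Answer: 16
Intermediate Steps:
H(X) = -2
M = -2
M⁴ = (-2)⁴ = 16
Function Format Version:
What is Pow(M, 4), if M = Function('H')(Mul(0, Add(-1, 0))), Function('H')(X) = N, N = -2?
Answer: 16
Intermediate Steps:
Function('H')(X) = -2
M = -2
Pow(M, 4) = Pow(-2, 4) = 16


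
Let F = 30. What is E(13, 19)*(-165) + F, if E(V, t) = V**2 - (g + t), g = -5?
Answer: -25545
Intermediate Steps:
E(V, t) = 5 + V**2 - t (E(V, t) = V**2 - (-5 + t) = V**2 + (5 - t) = 5 + V**2 - t)
E(13, 19)*(-165) + F = (5 + 13**2 - 1*19)*(-165) + 30 = (5 + 169 - 19)*(-165) + 30 = 155*(-165) + 30 = -25575 + 30 = -25545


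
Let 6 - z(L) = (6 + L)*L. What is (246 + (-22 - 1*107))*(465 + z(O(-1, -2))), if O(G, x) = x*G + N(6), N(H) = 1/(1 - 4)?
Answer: 53612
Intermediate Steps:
N(H) = -1/3 (N(H) = 1/(-3) = -1/3)
O(G, x) = -1/3 + G*x (O(G, x) = x*G - 1/3 = G*x - 1/3 = -1/3 + G*x)
z(L) = 6 - L*(6 + L) (z(L) = 6 - (6 + L)*L = 6 - L*(6 + L))
(246 + (-22 - 1*107))*(465 + z(O(-1, -2))) = (246 + (-22 - 1*107))*(465 + (6 - (-1/3 - 1*(-2))**2 - 6*(-1/3 - 1*(-2)))) = (246 + (-22 - 107))*(465 + (6 - (-1/3 + 2)**2 - 6*(-1/3 + 2))) = (246 - 129)*(465 + (6 - (5/3)**2 - 6*5/3)) = 117*(465 + (6 - 1*25/9 - 10)) = 117*(465 + (6 - 25/9 - 10)) = 117*(465 - 61/9) = 117*(4124/9) = 53612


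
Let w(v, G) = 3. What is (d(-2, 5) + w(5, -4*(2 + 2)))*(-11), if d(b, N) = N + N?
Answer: -143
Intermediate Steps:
d(b, N) = 2*N
(d(-2, 5) + w(5, -4*(2 + 2)))*(-11) = (2*5 + 3)*(-11) = (10 + 3)*(-11) = 13*(-11) = -143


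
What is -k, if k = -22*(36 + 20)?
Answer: 1232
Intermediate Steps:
k = -1232 (k = -22*56 = -1232)
-k = -1*(-1232) = 1232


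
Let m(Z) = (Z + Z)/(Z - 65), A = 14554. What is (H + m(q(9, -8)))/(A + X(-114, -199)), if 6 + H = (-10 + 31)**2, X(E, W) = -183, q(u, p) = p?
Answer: 31771/1049083 ≈ 0.030285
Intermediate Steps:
m(Z) = 2*Z/(-65 + Z) (m(Z) = (2*Z)/(-65 + Z) = 2*Z/(-65 + Z))
H = 435 (H = -6 + (-10 + 31)**2 = -6 + 21**2 = -6 + 441 = 435)
(H + m(q(9, -8)))/(A + X(-114, -199)) = (435 + 2*(-8)/(-65 - 8))/(14554 - 183) = (435 + 2*(-8)/(-73))/14371 = (435 + 2*(-8)*(-1/73))*(1/14371) = (435 + 16/73)*(1/14371) = (31771/73)*(1/14371) = 31771/1049083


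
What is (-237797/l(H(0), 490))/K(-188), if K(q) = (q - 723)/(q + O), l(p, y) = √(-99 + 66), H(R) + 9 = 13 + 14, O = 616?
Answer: -101777116*I*√33/30063 ≈ -19448.0*I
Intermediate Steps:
H(R) = 18 (H(R) = -9 + (13 + 14) = -9 + 27 = 18)
l(p, y) = I*√33 (l(p, y) = √(-33) = I*√33)
K(q) = (-723 + q)/(616 + q) (K(q) = (q - 723)/(q + 616) = (-723 + q)/(616 + q))
(-237797/l(H(0), 490))/K(-188) = (-237797*(-I*√33/33))/(((-723 - 188)/(616 - 188))) = (-(-237797)*I*√33/33)/((-911/428)) = (237797*I*√33/33)/(((1/428)*(-911))) = (237797*I*√33/33)/(-911/428) = (237797*I*√33/33)*(-428/911) = -101777116*I*√33/30063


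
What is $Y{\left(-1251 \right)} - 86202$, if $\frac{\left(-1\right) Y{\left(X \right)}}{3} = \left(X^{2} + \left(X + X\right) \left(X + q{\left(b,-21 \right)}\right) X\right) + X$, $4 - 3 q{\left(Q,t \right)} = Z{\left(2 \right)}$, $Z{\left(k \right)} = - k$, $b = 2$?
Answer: $11723340042$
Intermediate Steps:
$q{\left(Q,t \right)} = 2$ ($q{\left(Q,t \right)} = \frac{4}{3} - \frac{\left(-1\right) 2}{3} = \frac{4}{3} - - \frac{2}{3} = \frac{4}{3} + \frac{2}{3} = 2$)
$Y{\left(X \right)} = - 3 X - 3 X^{2} - 6 X^{2} \left(2 + X\right)$ ($Y{\left(X \right)} = - 3 \left(\left(X^{2} + \left(X + X\right) \left(X + 2\right) X\right) + X\right) = - 3 \left(\left(X^{2} + 2 X \left(2 + X\right) X\right) + X\right) = - 3 \left(\left(X^{2} + 2 X^{2} \left(2 + X\right)\right) + X\right) = - 3 \left(X + X^{2} + 2 X^{2} \left(2 + X\right)\right) = - 3 X - 3 X^{2} - 6 X^{2} \left(2 + X\right)$)
$Y{\left(-1251 \right)} - 86202 = \left(-3\right) \left(-1251\right) \left(1 + 2 \left(-1251\right)^{2} + 5 \left(-1251\right)\right) - 86202 = \left(-3\right) \left(-1251\right) \left(1 + 2 \cdot 1565001 - 6255\right) - 86202 = \left(-3\right) \left(-1251\right) \left(1 + 3130002 - 6255\right) - 86202 = \left(-3\right) \left(-1251\right) 3123748 - 86202 = 11723426244 - 86202 = 11723340042$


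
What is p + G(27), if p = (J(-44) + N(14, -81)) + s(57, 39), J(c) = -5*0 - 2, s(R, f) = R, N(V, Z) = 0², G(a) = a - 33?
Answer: 49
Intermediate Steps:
G(a) = -33 + a
N(V, Z) = 0
J(c) = -2 (J(c) = 0 - 2 = -2)
p = 55 (p = (-2 + 0) + 57 = -2 + 57 = 55)
p + G(27) = 55 + (-33 + 27) = 55 - 6 = 49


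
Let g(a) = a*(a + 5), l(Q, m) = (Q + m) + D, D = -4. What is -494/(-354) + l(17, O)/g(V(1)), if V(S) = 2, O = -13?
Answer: 247/177 ≈ 1.3955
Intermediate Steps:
l(Q, m) = -4 + Q + m (l(Q, m) = (Q + m) - 4 = -4 + Q + m)
g(a) = a*(5 + a)
-494/(-354) + l(17, O)/g(V(1)) = -494/(-354) + (-4 + 17 - 13)/((2*(5 + 2))) = -494*(-1/354) + 0/((2*7)) = 247/177 + 0/14 = 247/177 + 0*(1/14) = 247/177 + 0 = 247/177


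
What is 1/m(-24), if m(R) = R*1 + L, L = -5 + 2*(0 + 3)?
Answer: -1/23 ≈ -0.043478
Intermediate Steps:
L = 1 (L = -5 + 2*3 = -5 + 6 = 1)
m(R) = 1 + R (m(R) = R*1 + 1 = R + 1 = 1 + R)
1/m(-24) = 1/(1 - 24) = 1/(-23) = -1/23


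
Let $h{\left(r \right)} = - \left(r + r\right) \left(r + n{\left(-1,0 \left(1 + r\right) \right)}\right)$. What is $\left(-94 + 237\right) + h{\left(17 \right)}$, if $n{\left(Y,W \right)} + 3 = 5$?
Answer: $-503$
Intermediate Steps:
$n{\left(Y,W \right)} = 2$ ($n{\left(Y,W \right)} = -3 + 5 = 2$)
$h{\left(r \right)} = - 2 r \left(2 + r\right)$ ($h{\left(r \right)} = - \left(r + r\right) \left(r + 2\right) = - 2 r \left(2 + r\right)$)
$\left(-94 + 237\right) + h{\left(17 \right)} = \left(-94 + 237\right) - 34 \left(2 + 17\right) = 143 - 34 \cdot 19 = 143 - 646 = -503$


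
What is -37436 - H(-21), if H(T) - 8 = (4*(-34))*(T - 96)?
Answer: -53356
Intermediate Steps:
H(T) = 13064 - 136*T (H(T) = 8 + (4*(-34))*(T - 96) = 8 - 136*(-96 + T) = 8 + (13056 - 136*T) = 13064 - 136*T)
-37436 - H(-21) = -37436 - (13064 - 136*(-21)) = -37436 - (13064 + 2856) = -37436 - 1*15920 = -37436 - 15920 = -53356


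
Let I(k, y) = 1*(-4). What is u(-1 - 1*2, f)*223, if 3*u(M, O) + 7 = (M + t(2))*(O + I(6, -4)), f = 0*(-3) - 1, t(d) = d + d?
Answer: -892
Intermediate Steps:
t(d) = 2*d
I(k, y) = -4
f = -1 (f = 0 - 1 = -1)
u(M, O) = -7/3 + (-4 + O)*(4 + M)/3 (u(M, O) = -7/3 + ((M + 2*2)*(O - 4))/3 = -7/3 + ((M + 4)*(-4 + O))/3 = -7/3 + ((4 + M)*(-4 + O))/3 = -7/3 + ((-4 + O)*(4 + M))/3 = -7/3 + (-4 + O)*(4 + M)/3)
u(-1 - 1*2, f)*223 = (-23/3 - 4*(-1 - 1*2)/3 + (4/3)*(-1) + (⅓)*(-1 - 1*2)*(-1))*223 = (-23/3 - 4*(-1 - 2)/3 - 4/3 + (⅓)*(-1 - 2)*(-1))*223 = (-23/3 - 4/3*(-3) - 4/3 + (⅓)*(-3)*(-1))*223 = (-23/3 + 4 - 4/3 + 1)*223 = -4*223 = -892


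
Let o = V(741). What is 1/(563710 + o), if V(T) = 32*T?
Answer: 1/587422 ≈ 1.7024e-6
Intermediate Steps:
o = 23712 (o = 32*741 = 23712)
1/(563710 + o) = 1/(563710 + 23712) = 1/587422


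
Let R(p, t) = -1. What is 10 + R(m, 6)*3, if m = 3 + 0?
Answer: 7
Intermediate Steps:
m = 3
10 + R(m, 6)*3 = 10 - 1*3 = 10 - 3 = 7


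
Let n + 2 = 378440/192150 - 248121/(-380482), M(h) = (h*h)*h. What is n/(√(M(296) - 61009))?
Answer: 4544682563*√25873327/189158900937443010 ≈ 0.00012221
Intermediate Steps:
M(h) = h³ (M(h) = h²*h = h³)
n = 4544682563/7310961630 (n = -2 + (378440/192150 - 248121/(-380482)) = -2 + (378440*(1/192150) - 248121*(-1/380482)) = -2 + (37844/19215 + 248121/380482) = -2 + 19166605823/7310961630 = 4544682563/7310961630 ≈ 0.62163)
n/(√(M(296) - 61009)) = 4544682563/(7310961630*(√(296³ - 61009))) = 4544682563/(7310961630*(√(25934336 - 61009))) = 4544682563/(7310961630*(√25873327)) = 4544682563*(√25873327/25873327)/7310961630 = 4544682563*√25873327/189158900937443010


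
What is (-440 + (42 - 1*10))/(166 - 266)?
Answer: 102/25 ≈ 4.0800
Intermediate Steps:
(-440 + (42 - 1*10))/(166 - 266) = (-440 + (42 - 10))/(-100) = (-440 + 32)*(-1/100) = -408*(-1/100) = 102/25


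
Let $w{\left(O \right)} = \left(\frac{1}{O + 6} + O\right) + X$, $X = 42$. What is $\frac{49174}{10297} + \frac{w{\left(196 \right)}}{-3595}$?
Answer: $\frac{35214618191}{7477578430} \approx 4.7094$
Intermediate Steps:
$w{\left(O \right)} = 42 + O + \frac{1}{6 + O}$ ($w{\left(O \right)} = \left(\frac{1}{O + 6} + O\right) + 42 = \left(\frac{1}{6 + O} + O\right) + 42 = \left(O + \frac{1}{6 + O}\right) + 42 = 42 + O + \frac{1}{6 + O}$)
$\frac{49174}{10297} + \frac{w{\left(196 \right)}}{-3595} = \frac{49174}{10297} + \frac{\frac{1}{6 + 196} \left(253 + 196^{2} + 48 \cdot 196\right)}{-3595} = 49174 \cdot \frac{1}{10297} + \frac{253 + 38416 + 9408}{202} \left(- \frac{1}{3595}\right) = \frac{49174}{10297} + \frac{1}{202} \cdot 48077 \left(- \frac{1}{3595}\right) = \frac{49174}{10297} + \frac{48077}{202} \left(- \frac{1}{3595}\right) = \frac{49174}{10297} - \frac{48077}{726190} = \frac{35214618191}{7477578430}$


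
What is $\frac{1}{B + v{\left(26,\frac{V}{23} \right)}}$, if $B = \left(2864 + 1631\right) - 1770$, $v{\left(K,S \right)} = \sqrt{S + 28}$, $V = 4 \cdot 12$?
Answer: $\frac{62675}{170788683} - \frac{2 \sqrt{3979}}{170788683} \approx 0.00036624$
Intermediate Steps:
$V = 48$
$v{\left(K,S \right)} = \sqrt{28 + S}$
$B = 2725$ ($B = 4495 - 1770 = 2725$)
$\frac{1}{B + v{\left(26,\frac{V}{23} \right)}} = \frac{1}{2725 + \sqrt{28 + \frac{48}{23}}} = \frac{1}{2725 + \sqrt{\frac{692}{23}}} = \frac{1}{2725 + \frac{2 \sqrt{3979}}{23}}$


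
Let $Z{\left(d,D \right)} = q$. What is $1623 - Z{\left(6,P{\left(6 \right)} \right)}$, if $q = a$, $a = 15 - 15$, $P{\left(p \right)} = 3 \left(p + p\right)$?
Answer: $1623$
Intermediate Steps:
$P{\left(p \right)} = 6 p$ ($P{\left(p \right)} = 3 \cdot 2 p = 6 p$)
$a = 0$ ($a = 15 - 15 = 0$)
$q = 0$
$Z{\left(d,D \right)} = 0$
$1623 - Z{\left(6,P{\left(6 \right)} \right)} = 1623 - 0 = 1623 + 0 = 1623$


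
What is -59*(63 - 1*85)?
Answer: 1298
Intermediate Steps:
-59*(63 - 1*85) = -59*(63 - 85) = -59*(-22) = 1298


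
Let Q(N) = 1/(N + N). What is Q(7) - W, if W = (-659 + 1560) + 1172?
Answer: -29021/14 ≈ -2072.9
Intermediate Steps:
Q(N) = 1/(2*N)
W = 2073 (W = 901 + 1172 = 2073)
Q(7) - W = (1/2)/7 - 1*2073 = (1/2)*(1/7) - 2073 = 1/14 - 2073 = -29021/14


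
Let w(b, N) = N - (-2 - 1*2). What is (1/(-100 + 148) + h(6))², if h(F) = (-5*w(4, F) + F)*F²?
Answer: 5780712961/2304 ≈ 2.5090e+6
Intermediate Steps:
w(b, N) = 4 + N (w(b, N) = N - (-2 - 2) = N - 1*(-4) = N + 4 = 4 + N)
h(F) = F²*(-20 - 4*F) (h(F) = (-5*(4 + F) + F)*F² = ((-20 - 5*F) + F)*F² = (-20 - 4*F)*F² = F²*(-20 - 4*F))
(1/(-100 + 148) + h(6))² = (1/(-100 + 148) + 4*6²*(-5 - 1*6))² = (1/48 + 4*36*(-5 - 6))² = (1/48 + 4*36*(-11))² = (1/48 - 1584)² = (-76031/48)² = 5780712961/2304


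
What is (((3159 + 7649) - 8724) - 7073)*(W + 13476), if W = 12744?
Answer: -130811580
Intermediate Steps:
(((3159 + 7649) - 8724) - 7073)*(W + 13476) = (((3159 + 7649) - 8724) - 7073)*(12744 + 13476) = ((10808 - 8724) - 7073)*26220 = (2084 - 7073)*26220 = -4989*26220 = -130811580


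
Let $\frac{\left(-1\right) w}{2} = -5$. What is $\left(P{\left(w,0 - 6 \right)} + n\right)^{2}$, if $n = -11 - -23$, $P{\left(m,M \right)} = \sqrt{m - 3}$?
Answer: $\left(12 + \sqrt{7}\right)^{2} \approx 214.5$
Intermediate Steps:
$w = 10$ ($w = \left(-2\right) \left(-5\right) = 10$)
$P{\left(m,M \right)} = \sqrt{-3 + m}$
$n = 12$ ($n = -11 + 23 = 12$)
$\left(P{\left(w,0 - 6 \right)} + n\right)^{2} = \left(\sqrt{-3 + 10} + 12\right)^{2} = \left(\sqrt{7} + 12\right)^{2} = \left(12 + \sqrt{7}\right)^{2}$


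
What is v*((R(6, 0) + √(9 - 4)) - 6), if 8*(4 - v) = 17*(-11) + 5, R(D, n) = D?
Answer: 107*√5/4 ≈ 59.815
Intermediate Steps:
v = 107/4 (v = 4 - (17*(-11) + 5)/8 = 4 - (-187 + 5)/8 = 4 - ⅛*(-182) = 4 + 91/4 = 107/4 ≈ 26.750)
v*((R(6, 0) + √(9 - 4)) - 6) = 107*((6 + √(9 - 4)) - 6)/4 = 107*((6 + √5) - 6)/4 = 107*√5/4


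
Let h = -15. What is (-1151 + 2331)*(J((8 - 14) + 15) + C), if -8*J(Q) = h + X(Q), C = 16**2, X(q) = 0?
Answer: 608585/2 ≈ 3.0429e+5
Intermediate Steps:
C = 256
J(Q) = 15/8 (J(Q) = -(-15 + 0)/8 = -1/8*(-15) = 15/8)
(-1151 + 2331)*(J((8 - 14) + 15) + C) = (-1151 + 2331)*(15/8 + 256) = 1180*(2063/8) = 608585/2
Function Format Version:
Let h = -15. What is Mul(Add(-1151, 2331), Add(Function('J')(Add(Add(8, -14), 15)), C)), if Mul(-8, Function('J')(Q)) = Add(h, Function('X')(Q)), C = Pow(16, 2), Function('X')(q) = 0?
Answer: Rational(608585, 2) ≈ 3.0429e+5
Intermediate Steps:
C = 256
Function('J')(Q) = Rational(15, 8) (Function('J')(Q) = Mul(Rational(-1, 8), Add(-15, 0)) = Mul(Rational(-1, 8), -15) = Rational(15, 8))
Mul(Add(-1151, 2331), Add(Function('J')(Add(Add(8, -14), 15)), C)) = Mul(Add(-1151, 2331), Add(Rational(15, 8), 256)) = Mul(1180, Rational(2063, 8)) = Rational(608585, 2)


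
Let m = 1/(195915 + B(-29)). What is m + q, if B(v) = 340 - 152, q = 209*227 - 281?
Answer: 9248609687/196103 ≈ 47162.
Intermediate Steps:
q = 47162 (q = 47443 - 281 = 47162)
B(v) = 188
m = 1/196103 (m = 1/(195915 + 188) = 1/196103 ≈ 5.0994e-6)
m + q = 1/196103 + 47162 = 9248609687/196103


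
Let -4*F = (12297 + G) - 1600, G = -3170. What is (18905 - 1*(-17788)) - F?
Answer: 154299/4 ≈ 38575.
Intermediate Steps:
F = -7527/4 (F = -((12297 - 3170) - 1600)/4 = -(9127 - 1600)/4 = -1/4*7527 = -7527/4 ≈ -1881.8)
(18905 - 1*(-17788)) - F = (18905 - 1*(-17788)) - 1*(-7527/4) = (18905 + 17788) + 7527/4 = 36693 + 7527/4 = 154299/4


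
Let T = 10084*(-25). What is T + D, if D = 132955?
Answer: -119145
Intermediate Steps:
T = -252100
T + D = -252100 + 132955 = -119145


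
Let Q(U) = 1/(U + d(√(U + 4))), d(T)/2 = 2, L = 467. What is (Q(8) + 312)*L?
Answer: 1748915/12 ≈ 1.4574e+5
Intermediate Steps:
d(T) = 4 (d(T) = 2*2 = 4)
Q(U) = 1/(4 + U) (Q(U) = 1/(U + 4) = 1/(4 + U))
(Q(8) + 312)*L = (1/(4 + 8) + 312)*467 = (1/12 + 312)*467 = (3745/12)*467 = 1748915/12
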